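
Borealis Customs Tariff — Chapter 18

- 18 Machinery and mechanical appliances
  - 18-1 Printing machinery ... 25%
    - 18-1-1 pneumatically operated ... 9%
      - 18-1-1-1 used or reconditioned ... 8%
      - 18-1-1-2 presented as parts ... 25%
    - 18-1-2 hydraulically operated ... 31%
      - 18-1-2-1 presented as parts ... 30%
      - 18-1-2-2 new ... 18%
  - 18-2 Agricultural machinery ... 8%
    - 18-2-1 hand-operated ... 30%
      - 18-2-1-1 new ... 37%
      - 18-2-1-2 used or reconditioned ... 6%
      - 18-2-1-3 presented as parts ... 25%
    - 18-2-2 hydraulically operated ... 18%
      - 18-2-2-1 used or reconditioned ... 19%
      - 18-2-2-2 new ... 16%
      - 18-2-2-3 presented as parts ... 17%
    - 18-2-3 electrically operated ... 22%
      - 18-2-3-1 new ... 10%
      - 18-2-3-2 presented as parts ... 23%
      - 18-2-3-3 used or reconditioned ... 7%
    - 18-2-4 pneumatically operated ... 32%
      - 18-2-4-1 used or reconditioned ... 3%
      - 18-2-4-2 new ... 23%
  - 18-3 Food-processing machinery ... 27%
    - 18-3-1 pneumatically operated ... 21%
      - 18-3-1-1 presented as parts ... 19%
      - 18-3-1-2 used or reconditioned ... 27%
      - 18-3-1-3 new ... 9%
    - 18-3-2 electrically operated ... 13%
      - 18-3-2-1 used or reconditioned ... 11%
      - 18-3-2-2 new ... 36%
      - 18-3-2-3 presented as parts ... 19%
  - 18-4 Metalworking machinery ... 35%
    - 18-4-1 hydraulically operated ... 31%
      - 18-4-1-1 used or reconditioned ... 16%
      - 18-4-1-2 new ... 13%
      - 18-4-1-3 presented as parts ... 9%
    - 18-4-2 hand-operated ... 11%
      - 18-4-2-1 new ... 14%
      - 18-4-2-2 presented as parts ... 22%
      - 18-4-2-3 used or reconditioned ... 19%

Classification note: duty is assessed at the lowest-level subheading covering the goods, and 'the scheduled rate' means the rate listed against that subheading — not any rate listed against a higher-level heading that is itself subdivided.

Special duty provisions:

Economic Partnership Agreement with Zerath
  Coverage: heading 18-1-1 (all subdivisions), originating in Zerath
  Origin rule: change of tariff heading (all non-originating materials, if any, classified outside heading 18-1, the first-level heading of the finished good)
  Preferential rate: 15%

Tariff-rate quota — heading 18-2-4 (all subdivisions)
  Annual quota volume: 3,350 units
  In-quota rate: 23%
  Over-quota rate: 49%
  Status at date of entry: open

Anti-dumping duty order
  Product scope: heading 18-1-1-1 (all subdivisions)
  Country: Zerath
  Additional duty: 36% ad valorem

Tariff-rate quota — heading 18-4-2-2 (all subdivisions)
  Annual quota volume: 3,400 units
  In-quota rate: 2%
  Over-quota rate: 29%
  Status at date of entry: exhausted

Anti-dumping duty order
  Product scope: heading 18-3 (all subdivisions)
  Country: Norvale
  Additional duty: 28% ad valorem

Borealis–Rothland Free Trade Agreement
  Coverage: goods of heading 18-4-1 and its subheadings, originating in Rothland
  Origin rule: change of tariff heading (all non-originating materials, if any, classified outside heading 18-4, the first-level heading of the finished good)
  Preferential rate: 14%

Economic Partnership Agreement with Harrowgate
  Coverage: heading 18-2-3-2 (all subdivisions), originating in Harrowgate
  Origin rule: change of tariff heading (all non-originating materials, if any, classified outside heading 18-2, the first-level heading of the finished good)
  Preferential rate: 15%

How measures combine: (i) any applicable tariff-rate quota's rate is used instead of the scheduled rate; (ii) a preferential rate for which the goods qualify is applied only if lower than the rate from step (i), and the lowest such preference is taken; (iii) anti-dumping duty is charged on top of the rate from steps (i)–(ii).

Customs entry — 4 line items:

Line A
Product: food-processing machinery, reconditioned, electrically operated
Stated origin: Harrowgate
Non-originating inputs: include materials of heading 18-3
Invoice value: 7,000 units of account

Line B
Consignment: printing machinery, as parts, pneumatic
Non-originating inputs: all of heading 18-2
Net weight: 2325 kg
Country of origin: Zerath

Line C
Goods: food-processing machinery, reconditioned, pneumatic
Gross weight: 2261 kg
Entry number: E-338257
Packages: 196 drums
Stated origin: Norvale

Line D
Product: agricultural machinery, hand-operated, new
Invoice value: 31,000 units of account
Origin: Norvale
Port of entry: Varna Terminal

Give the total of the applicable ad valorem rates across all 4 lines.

Line A: food-processing → 18-3; electrically operated → 18-3-2; reconditioned → 18-3-2-1. Scheduled 11%. Harrowgate agreement on 18-2-3-2: 18-3-2-1 not covered. → 11%.
Line B: printing → 18-1; pneumatic → 18-1-1; as parts → 18-1-1-2. Scheduled 25%. Zerath agreement on 18-1-1: CTH met → 15% available; preferential 15%. → 15%.
Line C: food-processing → 18-3; pneumatic → 18-3-1; reconditioned → 18-3-1-2. Scheduled 27%. anti-dumping (Norvale, 18-3): +28%; total 27% + 28% = 55%. → 55%.
Line D: agricultural → 18-2; hand-operated → 18-2-1; new → 18-2-1-1. Scheduled 37%. No special measure applies. → 37%.
Sum: 11% + 15% + 55% + 37% = 118%.

118%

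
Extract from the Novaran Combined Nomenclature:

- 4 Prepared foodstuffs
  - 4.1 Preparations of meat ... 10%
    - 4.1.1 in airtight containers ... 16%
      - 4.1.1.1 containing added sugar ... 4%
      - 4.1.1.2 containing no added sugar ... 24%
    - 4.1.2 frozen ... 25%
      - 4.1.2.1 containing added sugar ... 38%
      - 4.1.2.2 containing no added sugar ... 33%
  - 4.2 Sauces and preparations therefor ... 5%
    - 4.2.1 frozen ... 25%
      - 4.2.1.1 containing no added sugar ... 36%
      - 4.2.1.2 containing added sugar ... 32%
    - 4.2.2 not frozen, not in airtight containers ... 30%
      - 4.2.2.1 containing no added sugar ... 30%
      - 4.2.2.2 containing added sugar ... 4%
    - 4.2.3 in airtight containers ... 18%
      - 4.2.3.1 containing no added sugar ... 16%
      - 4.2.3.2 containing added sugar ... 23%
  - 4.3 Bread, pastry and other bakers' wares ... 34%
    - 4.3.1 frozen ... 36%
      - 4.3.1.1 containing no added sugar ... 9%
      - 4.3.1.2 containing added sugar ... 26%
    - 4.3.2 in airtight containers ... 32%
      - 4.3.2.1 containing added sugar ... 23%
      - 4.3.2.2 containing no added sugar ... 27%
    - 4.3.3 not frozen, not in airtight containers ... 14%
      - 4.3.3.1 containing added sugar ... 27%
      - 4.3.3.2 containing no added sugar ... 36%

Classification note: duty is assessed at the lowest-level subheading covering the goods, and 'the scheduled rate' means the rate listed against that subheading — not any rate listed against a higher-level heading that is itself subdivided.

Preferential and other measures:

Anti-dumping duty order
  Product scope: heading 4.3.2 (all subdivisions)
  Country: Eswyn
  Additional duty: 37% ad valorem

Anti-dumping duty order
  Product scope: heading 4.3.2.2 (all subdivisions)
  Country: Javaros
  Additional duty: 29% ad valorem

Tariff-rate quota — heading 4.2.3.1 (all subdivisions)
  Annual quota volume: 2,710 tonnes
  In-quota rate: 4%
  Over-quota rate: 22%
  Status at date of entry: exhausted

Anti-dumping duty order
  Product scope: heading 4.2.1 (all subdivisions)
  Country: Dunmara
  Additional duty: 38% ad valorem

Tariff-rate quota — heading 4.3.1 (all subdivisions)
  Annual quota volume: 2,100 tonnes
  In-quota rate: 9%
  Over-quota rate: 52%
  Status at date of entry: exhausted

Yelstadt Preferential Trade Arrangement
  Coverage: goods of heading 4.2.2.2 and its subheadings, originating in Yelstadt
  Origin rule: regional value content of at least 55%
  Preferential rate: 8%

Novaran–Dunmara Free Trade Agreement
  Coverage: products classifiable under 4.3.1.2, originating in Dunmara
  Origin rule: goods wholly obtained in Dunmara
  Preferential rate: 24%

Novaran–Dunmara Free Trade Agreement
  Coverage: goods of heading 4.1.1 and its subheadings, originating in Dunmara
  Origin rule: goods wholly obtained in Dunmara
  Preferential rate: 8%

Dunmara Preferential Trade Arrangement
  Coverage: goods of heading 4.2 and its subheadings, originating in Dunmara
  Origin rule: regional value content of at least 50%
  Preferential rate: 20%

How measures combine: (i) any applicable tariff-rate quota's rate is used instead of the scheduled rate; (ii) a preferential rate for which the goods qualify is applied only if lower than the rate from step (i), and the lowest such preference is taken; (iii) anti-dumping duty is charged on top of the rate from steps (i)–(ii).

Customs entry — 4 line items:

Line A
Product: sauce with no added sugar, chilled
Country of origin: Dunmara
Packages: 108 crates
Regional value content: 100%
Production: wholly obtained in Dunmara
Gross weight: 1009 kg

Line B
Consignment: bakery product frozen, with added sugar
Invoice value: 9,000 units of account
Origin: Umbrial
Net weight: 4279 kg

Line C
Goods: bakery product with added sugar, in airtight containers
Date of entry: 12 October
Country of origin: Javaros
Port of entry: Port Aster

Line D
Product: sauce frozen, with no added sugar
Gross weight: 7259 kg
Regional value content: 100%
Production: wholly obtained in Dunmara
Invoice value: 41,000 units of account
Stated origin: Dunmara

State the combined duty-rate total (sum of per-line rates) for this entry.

Line A: sauce → 4.2; chilled → 4.2.2; with no added sugar → 4.2.2.1. Scheduled 30%. Dunmara agreement on 4.3.1.2: 4.2.2.1 not covered; Dunmara agreement on 4.1.1: 4.2.2.1 not covered; Dunmara agreement on 4.2: RVC ≥ 50% → 20% available; preferential 20%. → 20%.
Line B: bakery product → 4.3; frozen → 4.3.1; with added sugar → 4.3.1.2. Scheduled 26%. quota on 4.3.1 exhausted → over-quota 52%. → 52%.
Line C: bakery product → 4.3; in airtight containers → 4.3.2; with added sugar → 4.3.2.1. Scheduled 23%. No special measure applies. → 23%.
Line D: sauce → 4.2; frozen → 4.2.1; with no added sugar → 4.2.1.1. Scheduled 36%. Dunmara agreement on 4.3.1.2: 4.2.1.1 not covered; Dunmara agreement on 4.1.1: 4.2.1.1 not covered; Dunmara agreement on 4.2: RVC ≥ 50% → 20% available; preferential 20%; anti-dumping (Dunmara, 4.2.1): +38%; total 20% + 38% = 58%. → 58%.
Sum: 20% + 52% + 23% + 58% = 153%.

153%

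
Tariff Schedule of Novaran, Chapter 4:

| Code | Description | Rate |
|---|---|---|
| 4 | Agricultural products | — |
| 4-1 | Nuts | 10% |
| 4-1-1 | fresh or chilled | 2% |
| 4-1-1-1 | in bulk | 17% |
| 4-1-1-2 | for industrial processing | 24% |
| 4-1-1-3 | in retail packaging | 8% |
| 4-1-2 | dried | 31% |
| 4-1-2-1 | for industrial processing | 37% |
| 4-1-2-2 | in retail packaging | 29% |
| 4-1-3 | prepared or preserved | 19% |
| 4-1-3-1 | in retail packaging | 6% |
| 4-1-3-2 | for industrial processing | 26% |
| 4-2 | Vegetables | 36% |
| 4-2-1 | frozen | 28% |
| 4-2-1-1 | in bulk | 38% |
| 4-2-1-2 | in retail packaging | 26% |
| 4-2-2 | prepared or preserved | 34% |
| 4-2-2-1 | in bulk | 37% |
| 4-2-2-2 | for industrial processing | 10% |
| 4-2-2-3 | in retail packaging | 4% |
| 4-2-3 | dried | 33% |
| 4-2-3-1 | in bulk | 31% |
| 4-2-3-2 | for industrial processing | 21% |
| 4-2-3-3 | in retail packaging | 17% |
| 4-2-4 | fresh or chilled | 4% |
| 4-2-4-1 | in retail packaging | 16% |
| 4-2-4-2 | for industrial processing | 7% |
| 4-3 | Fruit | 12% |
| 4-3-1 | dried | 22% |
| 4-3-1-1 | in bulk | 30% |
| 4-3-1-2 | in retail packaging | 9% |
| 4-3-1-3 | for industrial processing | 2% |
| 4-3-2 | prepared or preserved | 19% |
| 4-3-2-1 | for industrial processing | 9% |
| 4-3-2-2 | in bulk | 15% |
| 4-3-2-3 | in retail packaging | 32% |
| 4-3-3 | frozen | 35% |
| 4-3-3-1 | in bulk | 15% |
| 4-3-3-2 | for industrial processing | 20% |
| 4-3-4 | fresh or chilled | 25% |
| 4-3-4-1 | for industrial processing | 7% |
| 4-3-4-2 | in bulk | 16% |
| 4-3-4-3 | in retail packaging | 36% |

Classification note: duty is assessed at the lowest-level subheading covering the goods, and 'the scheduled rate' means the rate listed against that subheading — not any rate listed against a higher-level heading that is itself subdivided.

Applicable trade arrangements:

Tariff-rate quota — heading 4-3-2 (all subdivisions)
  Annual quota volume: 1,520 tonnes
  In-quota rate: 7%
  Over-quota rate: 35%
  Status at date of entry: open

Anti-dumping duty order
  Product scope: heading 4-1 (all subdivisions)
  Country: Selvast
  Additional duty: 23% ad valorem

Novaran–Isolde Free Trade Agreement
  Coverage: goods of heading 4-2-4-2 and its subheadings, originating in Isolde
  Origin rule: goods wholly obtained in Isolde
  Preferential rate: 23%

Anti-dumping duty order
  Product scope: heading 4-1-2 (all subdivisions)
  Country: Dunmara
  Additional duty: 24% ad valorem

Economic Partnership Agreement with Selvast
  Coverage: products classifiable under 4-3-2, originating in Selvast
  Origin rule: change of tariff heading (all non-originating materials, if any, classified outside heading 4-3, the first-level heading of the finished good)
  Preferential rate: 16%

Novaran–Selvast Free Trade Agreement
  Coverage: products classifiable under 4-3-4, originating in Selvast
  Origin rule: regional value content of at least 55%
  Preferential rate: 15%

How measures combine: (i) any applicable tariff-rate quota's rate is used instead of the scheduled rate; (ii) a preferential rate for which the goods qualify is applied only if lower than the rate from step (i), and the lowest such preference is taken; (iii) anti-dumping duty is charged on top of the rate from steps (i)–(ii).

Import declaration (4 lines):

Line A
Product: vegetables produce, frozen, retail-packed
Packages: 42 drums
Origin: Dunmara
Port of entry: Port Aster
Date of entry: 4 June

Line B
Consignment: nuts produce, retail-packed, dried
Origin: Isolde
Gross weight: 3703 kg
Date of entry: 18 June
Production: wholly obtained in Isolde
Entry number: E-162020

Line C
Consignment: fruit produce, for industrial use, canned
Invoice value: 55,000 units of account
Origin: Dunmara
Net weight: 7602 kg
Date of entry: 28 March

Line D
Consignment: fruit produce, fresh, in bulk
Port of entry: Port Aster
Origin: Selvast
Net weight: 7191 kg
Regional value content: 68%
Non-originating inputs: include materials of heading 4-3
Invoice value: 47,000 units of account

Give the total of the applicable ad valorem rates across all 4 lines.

77%

Line A: vegetables → 4-2; frozen → 4-2-1; retail-packed → 4-2-1-2. Scheduled 26%. No special measure applies. → 26%.
Line B: nuts → 4-1; dried → 4-1-2; retail-packed → 4-1-2-2. Scheduled 29%. Isolde agreement on 4-2-4-2: 4-1-2-2 not covered. → 29%.
Line C: fruit → 4-3; canned → 4-3-2; for industrial use → 4-3-2-1. Scheduled 9%. quota on 4-3-2 open → in-quota 7%. → 7%.
Line D: fruit → 4-3; fresh → 4-3-4; in bulk → 4-3-4-2. Scheduled 16%. Selvast agreement on 4-3-2: 4-3-4-2 not covered; Selvast agreement on 4-3-4: RVC ≥ 55% → 15% available; preferential 15%. → 15%.
Sum: 26% + 29% + 7% + 15% = 77%.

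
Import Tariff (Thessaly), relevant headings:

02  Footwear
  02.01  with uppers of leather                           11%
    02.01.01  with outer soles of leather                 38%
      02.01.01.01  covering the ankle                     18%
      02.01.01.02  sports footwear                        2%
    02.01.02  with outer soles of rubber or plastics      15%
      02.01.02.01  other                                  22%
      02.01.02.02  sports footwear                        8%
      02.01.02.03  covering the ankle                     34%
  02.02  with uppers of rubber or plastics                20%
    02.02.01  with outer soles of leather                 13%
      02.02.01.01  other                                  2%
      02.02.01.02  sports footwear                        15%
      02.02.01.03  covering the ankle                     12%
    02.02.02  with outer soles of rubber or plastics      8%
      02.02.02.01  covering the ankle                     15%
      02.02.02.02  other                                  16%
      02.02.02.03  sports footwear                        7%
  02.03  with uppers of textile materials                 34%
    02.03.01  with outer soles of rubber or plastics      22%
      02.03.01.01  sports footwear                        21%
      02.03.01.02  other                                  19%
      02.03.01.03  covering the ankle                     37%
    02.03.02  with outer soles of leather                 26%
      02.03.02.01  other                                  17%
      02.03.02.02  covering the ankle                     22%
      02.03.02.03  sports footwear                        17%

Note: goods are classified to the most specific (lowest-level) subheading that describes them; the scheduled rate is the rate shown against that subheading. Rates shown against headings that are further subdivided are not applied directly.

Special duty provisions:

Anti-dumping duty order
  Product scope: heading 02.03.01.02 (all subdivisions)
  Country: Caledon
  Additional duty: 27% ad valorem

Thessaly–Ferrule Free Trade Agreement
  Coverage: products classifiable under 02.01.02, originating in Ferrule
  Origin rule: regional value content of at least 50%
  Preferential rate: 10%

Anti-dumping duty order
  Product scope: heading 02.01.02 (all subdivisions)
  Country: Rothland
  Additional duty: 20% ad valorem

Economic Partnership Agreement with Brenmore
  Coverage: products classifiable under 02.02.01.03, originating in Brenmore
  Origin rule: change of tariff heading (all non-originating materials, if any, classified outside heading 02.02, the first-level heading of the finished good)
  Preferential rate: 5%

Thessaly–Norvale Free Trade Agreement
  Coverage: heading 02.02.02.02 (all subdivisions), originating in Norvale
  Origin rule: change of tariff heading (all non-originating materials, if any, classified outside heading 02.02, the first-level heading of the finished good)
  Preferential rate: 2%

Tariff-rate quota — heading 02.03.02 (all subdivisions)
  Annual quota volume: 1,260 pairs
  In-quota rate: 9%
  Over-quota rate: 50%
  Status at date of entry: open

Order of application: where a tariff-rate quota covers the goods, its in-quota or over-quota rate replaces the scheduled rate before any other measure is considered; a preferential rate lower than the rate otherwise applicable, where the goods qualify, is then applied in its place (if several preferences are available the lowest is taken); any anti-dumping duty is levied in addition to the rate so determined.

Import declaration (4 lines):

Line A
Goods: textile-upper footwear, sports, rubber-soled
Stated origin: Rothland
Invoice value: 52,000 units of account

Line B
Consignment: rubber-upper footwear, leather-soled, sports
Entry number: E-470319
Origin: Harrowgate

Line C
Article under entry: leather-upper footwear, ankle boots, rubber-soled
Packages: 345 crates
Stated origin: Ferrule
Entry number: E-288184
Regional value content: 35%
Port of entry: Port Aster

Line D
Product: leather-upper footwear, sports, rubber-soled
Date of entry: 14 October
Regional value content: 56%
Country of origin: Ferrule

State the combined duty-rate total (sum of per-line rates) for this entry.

Line A: textile-upper → 02.03; rubber-soled → 02.03.01; sports → 02.03.01.01. Scheduled 21%. No special measure applies. → 21%.
Line B: rubber-upper → 02.02; leather-soled → 02.02.01; sports → 02.02.01.02. Scheduled 15%. No special measure applies. → 15%.
Line C: leather-upper → 02.01; rubber-soled → 02.01.02; ankle boots → 02.01.02.03. Scheduled 34%. Ferrule agreement on 02.01.02: RVC < 50%. → 34%.
Line D: leather-upper → 02.01; rubber-soled → 02.01.02; sports → 02.01.02.02. Scheduled 8%. Ferrule agreement on 02.01.02: RVC ≥ 50% → 10% available; preference 10% not lower than 8% → no reduction. → 8%.
Sum: 21% + 15% + 34% + 8% = 78%.

78%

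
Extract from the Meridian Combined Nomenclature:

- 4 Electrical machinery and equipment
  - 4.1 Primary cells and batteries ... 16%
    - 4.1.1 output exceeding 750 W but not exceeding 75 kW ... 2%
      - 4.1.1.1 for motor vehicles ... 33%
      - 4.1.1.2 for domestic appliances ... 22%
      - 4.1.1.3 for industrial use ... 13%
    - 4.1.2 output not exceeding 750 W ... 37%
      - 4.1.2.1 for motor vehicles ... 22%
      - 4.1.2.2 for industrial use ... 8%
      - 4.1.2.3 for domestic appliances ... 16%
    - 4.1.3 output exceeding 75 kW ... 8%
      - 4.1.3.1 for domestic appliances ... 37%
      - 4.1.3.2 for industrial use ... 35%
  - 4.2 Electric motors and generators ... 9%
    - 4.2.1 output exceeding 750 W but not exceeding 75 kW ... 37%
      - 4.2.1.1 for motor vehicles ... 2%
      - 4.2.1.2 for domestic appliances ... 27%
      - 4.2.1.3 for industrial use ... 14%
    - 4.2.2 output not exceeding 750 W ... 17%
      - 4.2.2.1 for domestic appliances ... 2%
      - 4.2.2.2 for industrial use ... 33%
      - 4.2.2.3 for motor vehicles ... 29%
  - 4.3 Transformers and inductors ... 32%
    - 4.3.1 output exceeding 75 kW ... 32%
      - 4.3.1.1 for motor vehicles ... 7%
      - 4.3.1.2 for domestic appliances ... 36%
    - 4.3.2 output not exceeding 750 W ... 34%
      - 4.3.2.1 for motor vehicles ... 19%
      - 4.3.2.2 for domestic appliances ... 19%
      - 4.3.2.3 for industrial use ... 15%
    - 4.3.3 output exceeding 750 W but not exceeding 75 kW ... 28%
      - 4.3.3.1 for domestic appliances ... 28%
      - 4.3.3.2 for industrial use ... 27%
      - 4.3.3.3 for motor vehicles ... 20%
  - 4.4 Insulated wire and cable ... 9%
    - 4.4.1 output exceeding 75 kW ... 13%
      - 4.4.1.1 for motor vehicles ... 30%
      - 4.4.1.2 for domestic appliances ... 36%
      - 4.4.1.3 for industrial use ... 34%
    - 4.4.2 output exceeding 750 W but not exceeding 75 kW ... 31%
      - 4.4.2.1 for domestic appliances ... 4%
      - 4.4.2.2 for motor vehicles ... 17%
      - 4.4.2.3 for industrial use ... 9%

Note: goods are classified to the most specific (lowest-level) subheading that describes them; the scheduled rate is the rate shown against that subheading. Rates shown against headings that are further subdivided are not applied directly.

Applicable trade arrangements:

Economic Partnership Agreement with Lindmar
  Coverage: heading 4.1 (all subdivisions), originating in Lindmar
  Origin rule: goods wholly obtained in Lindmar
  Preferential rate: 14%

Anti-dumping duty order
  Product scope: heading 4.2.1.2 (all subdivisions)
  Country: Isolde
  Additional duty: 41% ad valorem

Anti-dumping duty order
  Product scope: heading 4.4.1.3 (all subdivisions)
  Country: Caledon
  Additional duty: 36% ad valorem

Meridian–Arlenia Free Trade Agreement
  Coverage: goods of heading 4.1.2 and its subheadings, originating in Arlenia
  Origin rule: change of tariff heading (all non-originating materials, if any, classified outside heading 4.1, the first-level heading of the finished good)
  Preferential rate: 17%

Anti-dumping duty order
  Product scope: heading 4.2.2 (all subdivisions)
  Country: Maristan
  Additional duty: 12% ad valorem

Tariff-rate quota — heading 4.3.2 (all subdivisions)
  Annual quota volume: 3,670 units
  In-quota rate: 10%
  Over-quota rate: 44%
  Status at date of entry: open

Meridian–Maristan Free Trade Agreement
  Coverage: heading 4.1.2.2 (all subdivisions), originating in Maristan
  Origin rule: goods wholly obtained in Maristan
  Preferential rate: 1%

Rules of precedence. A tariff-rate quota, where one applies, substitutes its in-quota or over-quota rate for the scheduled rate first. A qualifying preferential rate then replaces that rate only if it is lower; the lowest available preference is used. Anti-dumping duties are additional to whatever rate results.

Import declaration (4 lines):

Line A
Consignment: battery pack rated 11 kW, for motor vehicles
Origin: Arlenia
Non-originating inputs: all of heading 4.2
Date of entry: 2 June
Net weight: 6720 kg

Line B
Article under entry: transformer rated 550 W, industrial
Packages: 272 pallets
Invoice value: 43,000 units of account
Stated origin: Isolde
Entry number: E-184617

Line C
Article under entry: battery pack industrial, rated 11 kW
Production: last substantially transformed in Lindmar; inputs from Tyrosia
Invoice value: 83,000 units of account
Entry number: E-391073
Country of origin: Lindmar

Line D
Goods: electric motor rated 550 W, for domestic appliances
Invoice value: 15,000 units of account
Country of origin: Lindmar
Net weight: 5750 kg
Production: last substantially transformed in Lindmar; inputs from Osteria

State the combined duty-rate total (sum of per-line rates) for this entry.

58%

Line A: battery pack → 4.1; rated 11 kW → 4.1.1; for motor vehicles → 4.1.1.1. Scheduled 33%. Arlenia agreement on 4.1.2: 4.1.1.1 not covered. → 33%.
Line B: transformer → 4.3; rated 550 W → 4.3.2; industrial → 4.3.2.3. Scheduled 15%. quota on 4.3.2 open → in-quota 10%. → 10%.
Line C: battery pack → 4.1; rated 11 kW → 4.1.1; industrial → 4.1.1.3. Scheduled 13%. Lindmar agreement on 4.1: not wholly obtained. → 13%.
Line D: electric motor → 4.2; rated 550 W → 4.2.2; for domestic appliances → 4.2.2.1. Scheduled 2%. Lindmar agreement on 4.1: 4.2.2.1 not covered. → 2%.
Sum: 33% + 10% + 13% + 2% = 58%.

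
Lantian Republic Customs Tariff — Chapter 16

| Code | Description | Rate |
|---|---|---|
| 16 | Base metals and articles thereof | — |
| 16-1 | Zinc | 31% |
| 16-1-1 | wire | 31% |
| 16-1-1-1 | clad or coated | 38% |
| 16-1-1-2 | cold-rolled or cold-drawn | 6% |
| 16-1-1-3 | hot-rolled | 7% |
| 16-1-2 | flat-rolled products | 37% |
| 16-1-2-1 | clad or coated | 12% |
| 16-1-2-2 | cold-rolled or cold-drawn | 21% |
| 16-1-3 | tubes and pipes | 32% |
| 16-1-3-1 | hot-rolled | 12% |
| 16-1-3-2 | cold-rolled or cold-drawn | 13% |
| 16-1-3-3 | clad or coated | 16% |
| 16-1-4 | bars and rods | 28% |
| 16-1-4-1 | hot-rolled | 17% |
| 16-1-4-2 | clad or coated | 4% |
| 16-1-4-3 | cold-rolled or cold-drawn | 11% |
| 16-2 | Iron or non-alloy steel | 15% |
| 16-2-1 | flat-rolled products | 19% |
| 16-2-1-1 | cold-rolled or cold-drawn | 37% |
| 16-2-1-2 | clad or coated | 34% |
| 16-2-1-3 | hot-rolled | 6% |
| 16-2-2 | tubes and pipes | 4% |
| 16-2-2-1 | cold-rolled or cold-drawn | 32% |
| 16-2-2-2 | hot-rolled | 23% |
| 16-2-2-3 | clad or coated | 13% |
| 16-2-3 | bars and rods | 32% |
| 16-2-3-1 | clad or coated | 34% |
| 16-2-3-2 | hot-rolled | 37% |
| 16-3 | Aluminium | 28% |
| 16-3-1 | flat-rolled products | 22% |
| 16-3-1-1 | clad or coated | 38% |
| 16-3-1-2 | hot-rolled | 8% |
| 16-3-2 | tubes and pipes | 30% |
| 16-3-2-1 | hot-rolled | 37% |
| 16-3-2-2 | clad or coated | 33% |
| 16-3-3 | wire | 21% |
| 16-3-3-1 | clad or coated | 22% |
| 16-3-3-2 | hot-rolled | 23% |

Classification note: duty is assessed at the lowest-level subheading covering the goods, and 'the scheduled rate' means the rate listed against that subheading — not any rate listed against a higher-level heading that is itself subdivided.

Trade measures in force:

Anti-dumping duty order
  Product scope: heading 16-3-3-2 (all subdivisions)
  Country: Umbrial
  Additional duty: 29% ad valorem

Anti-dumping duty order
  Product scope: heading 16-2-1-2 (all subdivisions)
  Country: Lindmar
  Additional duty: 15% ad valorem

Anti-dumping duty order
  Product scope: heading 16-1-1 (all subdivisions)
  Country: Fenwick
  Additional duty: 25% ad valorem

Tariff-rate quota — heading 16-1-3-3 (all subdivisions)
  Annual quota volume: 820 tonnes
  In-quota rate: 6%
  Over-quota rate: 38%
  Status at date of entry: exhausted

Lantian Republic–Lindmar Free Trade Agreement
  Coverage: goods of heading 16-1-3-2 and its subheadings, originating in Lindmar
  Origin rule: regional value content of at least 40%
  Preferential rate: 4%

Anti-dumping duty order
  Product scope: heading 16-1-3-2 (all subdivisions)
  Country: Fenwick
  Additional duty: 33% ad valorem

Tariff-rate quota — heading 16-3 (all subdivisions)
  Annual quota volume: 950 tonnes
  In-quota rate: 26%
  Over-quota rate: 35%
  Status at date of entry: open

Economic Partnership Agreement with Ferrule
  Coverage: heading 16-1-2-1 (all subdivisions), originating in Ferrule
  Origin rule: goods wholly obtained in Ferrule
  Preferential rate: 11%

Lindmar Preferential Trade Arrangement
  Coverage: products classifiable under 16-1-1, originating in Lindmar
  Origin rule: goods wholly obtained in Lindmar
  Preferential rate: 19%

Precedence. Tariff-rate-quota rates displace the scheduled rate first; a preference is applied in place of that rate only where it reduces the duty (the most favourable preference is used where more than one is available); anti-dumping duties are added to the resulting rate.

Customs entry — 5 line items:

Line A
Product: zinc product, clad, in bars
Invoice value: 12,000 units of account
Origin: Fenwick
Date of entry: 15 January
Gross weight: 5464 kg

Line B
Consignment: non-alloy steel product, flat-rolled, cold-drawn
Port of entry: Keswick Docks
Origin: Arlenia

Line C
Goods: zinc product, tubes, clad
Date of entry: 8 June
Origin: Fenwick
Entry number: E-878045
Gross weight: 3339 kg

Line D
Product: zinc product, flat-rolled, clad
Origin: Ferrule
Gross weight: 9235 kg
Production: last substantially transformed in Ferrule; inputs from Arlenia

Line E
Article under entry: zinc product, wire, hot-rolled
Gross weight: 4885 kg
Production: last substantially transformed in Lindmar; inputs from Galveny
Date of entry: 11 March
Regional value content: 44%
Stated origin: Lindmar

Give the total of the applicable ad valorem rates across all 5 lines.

Line A: zinc → 16-1; in bars → 16-1-4; clad → 16-1-4-2. Scheduled 4%. No special measure applies. → 4%.
Line B: non-alloy steel → 16-2; flat-rolled → 16-2-1; cold-drawn → 16-2-1-1. Scheduled 37%. No special measure applies. → 37%.
Line C: zinc → 16-1; tubes → 16-1-3; clad → 16-1-3-3. Scheduled 16%. quota on 16-1-3-3 exhausted → over-quota 38%. → 38%.
Line D: zinc → 16-1; flat-rolled → 16-1-2; clad → 16-1-2-1. Scheduled 12%. Ferrule agreement on 16-1-2-1: not wholly obtained. → 12%.
Line E: zinc → 16-1; wire → 16-1-1; hot-rolled → 16-1-1-3. Scheduled 7%. Lindmar agreement on 16-1-3-2: 16-1-1-3 not covered; Lindmar agreement on 16-1-1: not wholly obtained. → 7%.
Sum: 4% + 37% + 38% + 12% + 7% = 98%.

98%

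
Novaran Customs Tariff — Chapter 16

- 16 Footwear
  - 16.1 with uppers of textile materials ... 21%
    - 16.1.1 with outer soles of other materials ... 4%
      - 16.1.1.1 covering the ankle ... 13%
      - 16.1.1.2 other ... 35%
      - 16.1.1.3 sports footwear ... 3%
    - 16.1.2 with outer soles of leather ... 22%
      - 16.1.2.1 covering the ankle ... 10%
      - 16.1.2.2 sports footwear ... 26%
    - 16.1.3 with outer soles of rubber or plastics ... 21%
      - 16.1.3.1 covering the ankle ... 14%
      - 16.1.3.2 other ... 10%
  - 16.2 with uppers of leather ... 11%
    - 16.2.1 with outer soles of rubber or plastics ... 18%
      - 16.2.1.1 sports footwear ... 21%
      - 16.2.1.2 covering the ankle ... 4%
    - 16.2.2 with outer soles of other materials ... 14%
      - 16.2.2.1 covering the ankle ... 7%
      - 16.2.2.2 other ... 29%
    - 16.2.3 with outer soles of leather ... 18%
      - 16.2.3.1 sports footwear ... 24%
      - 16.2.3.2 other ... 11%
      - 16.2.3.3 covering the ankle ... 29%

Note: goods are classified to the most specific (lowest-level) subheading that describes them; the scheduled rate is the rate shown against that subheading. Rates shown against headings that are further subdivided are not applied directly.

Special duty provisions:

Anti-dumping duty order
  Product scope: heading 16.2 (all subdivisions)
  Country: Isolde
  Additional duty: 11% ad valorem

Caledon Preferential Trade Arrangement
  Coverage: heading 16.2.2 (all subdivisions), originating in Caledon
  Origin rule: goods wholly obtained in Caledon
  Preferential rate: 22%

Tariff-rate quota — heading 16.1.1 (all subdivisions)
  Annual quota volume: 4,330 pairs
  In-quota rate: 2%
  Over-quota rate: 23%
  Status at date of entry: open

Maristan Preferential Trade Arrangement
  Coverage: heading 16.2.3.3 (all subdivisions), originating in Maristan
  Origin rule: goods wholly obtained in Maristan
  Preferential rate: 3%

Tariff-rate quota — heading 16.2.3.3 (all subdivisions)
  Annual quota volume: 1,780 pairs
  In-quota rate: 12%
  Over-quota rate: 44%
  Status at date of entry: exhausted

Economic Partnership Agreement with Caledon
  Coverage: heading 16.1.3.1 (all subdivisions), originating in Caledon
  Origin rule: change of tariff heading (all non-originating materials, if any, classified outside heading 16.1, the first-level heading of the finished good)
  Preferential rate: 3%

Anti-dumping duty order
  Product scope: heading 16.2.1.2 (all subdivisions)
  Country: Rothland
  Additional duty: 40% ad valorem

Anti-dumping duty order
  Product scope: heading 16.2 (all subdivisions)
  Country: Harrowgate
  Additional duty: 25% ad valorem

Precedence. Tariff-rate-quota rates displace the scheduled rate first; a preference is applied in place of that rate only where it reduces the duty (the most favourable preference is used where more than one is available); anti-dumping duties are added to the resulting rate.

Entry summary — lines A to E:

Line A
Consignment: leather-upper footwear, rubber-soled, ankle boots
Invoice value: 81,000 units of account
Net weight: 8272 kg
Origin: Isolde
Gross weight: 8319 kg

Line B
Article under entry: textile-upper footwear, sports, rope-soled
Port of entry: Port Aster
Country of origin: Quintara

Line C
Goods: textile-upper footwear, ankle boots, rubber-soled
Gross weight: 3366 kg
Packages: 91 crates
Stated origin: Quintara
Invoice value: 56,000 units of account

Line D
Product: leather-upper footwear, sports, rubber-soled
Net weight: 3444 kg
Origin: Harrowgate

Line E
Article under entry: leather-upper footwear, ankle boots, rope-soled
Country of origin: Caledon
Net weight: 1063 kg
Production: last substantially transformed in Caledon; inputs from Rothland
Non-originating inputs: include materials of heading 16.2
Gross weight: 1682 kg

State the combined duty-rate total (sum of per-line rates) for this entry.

Line A: leather-upper → 16.2; rubber-soled → 16.2.1; ankle boots → 16.2.1.2. Scheduled 4%. anti-dumping (Isolde, 16.2): +11%; total 4% + 11% = 15%. → 15%.
Line B: textile-upper → 16.1; rope-soled → 16.1.1; sports → 16.1.1.3. Scheduled 3%. quota on 16.1.1 open → in-quota 2%. → 2%.
Line C: textile-upper → 16.1; rubber-soled → 16.1.3; ankle boots → 16.1.3.1. Scheduled 14%. No special measure applies. → 14%.
Line D: leather-upper → 16.2; rubber-soled → 16.2.1; sports → 16.2.1.1. Scheduled 21%. anti-dumping (Harrowgate, 16.2): +25%; total 21% + 25% = 46%. → 46%.
Line E: leather-upper → 16.2; rope-soled → 16.2.2; ankle boots → 16.2.2.1. Scheduled 7%. Caledon agreement on 16.2.2: not wholly obtained; Caledon agreement on 16.1.3.1: 16.2.2.1 not covered. → 7%.
Sum: 15% + 2% + 14% + 46% + 7% = 84%.

84%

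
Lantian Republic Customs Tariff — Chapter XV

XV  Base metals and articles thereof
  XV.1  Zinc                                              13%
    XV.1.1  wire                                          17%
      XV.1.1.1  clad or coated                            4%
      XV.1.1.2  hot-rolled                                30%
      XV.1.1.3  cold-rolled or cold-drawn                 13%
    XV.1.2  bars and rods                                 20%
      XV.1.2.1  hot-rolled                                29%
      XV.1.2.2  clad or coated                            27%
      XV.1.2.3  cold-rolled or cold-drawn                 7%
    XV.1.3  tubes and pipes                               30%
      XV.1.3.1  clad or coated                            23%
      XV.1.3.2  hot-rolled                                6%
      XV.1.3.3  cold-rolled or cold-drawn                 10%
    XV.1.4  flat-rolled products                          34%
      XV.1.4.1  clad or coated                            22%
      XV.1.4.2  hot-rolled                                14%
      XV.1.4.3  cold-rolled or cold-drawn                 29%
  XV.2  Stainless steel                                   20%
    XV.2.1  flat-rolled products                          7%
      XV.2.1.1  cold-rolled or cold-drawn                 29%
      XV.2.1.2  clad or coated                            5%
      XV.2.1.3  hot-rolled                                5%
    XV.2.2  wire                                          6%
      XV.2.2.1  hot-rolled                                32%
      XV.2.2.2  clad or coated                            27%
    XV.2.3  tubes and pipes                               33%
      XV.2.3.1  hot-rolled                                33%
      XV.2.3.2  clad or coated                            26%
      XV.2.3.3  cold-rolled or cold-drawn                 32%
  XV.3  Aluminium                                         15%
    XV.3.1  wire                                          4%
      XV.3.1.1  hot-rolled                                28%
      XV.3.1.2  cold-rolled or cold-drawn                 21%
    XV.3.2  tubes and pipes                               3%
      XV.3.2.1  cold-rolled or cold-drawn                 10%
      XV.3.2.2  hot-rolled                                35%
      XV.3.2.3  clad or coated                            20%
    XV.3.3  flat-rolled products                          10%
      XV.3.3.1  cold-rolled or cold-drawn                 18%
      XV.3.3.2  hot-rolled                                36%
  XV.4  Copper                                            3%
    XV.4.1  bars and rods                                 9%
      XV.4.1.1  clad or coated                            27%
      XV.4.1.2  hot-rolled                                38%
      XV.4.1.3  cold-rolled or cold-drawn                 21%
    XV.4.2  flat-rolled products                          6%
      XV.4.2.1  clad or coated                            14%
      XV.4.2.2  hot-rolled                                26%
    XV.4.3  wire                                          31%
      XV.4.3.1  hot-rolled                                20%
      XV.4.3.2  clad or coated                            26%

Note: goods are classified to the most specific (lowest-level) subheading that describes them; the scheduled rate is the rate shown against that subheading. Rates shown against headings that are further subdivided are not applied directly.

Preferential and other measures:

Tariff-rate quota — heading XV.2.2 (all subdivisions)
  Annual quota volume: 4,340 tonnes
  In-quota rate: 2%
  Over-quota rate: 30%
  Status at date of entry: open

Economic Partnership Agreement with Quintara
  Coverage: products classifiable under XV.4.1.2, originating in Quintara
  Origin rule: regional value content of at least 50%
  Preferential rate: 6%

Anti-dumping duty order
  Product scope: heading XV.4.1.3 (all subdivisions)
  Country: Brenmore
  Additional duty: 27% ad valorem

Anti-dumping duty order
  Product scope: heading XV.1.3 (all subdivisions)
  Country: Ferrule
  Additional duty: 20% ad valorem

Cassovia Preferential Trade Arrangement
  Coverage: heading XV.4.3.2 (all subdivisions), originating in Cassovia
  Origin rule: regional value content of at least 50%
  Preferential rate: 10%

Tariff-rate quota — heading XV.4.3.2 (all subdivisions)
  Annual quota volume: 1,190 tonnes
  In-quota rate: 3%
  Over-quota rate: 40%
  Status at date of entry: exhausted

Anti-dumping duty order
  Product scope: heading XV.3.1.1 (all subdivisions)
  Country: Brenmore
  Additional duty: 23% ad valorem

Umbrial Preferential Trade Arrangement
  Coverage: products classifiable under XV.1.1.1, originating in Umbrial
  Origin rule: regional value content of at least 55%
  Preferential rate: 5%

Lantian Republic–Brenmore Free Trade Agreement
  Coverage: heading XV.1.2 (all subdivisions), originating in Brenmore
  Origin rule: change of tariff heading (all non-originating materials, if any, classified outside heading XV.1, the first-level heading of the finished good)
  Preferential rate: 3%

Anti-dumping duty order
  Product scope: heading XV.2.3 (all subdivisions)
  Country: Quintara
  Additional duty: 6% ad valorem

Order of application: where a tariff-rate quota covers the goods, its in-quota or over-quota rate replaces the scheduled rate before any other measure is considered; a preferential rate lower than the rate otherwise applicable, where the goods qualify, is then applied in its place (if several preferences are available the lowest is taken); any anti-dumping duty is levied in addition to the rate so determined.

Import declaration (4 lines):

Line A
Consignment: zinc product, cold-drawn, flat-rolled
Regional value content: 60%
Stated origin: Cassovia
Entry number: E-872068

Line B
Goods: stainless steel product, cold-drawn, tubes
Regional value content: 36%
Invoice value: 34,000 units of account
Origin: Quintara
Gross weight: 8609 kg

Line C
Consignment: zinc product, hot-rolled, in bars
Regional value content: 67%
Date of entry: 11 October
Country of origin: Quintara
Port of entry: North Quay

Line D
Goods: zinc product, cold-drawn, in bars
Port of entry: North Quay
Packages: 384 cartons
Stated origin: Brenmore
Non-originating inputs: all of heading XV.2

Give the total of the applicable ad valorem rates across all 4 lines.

Line A: zinc → XV.1; flat-rolled → XV.1.4; cold-drawn → XV.1.4.3. Scheduled 29%. Cassovia agreement on XV.4.3.2: XV.1.4.3 not covered. → 29%.
Line B: stainless steel → XV.2; tubes → XV.2.3; cold-drawn → XV.2.3.3. Scheduled 32%. Quintara agreement on XV.4.1.2: XV.2.3.3 not covered; anti-dumping (Quintara, XV.2.3): +6%; total 32% + 6% = 38%. → 38%.
Line C: zinc → XV.1; in bars → XV.1.2; hot-rolled → XV.1.2.1. Scheduled 29%. Quintara agreement on XV.4.1.2: XV.1.2.1 not covered. → 29%.
Line D: zinc → XV.1; in bars → XV.1.2; cold-drawn → XV.1.2.3. Scheduled 7%. Brenmore agreement on XV.1.2: CTH met → 3% available; preferential 3%. → 3%.
Sum: 29% + 38% + 29% + 3% = 99%.

99%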